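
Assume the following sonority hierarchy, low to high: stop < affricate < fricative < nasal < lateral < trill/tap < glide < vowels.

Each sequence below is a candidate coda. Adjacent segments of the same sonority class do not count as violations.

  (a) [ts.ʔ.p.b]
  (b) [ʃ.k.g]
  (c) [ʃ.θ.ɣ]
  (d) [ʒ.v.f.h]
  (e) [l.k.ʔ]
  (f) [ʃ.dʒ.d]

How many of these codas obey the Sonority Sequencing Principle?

(a) [ts.ʔ.p.b]: profile 2-1-1-1 — obeys.
(b) [ʃ.k.g]: profile 3-1-1 — obeys.
(c) [ʃ.θ.ɣ]: profile 3-3-3 — obeys.
(d) [ʒ.v.f.h]: profile 3-3-3-3 — obeys.
(e) [l.k.ʔ]: profile 5-1-1 — obeys.
(f) [ʃ.dʒ.d]: profile 3-2-1 — obeys.

6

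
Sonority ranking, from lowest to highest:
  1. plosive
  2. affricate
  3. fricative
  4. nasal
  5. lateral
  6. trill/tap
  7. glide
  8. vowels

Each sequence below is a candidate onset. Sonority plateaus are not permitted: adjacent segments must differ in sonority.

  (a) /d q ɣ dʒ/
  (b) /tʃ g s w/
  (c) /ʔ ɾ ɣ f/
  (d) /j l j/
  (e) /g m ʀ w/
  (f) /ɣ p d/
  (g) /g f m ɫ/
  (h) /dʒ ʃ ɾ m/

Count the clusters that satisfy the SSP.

2

(a) sonority 1-1-3-2: ill-formed.
(b) sonority 2-1-3-7: ill-formed.
(c) sonority 1-6-3-3: ill-formed.
(d) sonority 7-5-7: ill-formed.
(e) sonority 1-4-6-7: well-formed.
(f) sonority 3-1-1: ill-formed.
(g) sonority 1-3-4-5: well-formed.
(h) sonority 2-3-6-4: ill-formed.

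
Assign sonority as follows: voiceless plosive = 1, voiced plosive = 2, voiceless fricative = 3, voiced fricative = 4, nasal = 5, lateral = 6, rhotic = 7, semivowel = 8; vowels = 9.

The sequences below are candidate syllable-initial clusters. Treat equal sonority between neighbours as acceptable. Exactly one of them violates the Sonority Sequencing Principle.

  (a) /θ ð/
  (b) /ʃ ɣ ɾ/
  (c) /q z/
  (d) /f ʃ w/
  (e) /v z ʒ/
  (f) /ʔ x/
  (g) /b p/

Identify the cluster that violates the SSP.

(a) 3-4 → obeys
(b) 3-4-7 → obeys
(c) 1-4 → obeys
(d) 3-3-8 → obeys
(e) 4-4-4 → obeys
(f) 1-3 → obeys
(g) 2-1 → violates

g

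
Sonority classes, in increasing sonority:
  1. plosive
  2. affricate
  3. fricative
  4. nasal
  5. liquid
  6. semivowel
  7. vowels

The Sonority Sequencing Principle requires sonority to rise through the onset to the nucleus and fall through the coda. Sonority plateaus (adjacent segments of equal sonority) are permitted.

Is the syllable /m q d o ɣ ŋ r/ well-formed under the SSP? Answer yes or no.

Onset: /m/ is a nasal (sonority 4), /q/ is a plosive (sonority 1), /d/ is a plosive (sonority 1); then the nucleus /o/ (sonority 7).
Onset profile 4-1-1-7 — does not rise throughout.
Coda: /ɣ/ is a fricative (sonority 3), /ŋ/ is a nasal (sonority 4), /r/ is a liquid (sonority 5).
Coda profile 7-3-4-5 — does not fall throughout.

no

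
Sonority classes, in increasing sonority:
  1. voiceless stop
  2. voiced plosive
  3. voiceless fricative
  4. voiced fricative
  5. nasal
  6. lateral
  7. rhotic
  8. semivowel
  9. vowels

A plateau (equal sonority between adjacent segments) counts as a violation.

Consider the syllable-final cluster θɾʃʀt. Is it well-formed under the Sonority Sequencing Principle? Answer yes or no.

no

/θ/ is a voiceless fricative (sonority 3).
/ɾ/ is a rhotic (sonority 7).
/ʃ/ is a voiceless fricative (sonority 3).
/ʀ/ is a rhotic (sonority 7).
/t/ is a voiceless stop (sonority 1).
The profile is 3-7-3-7-1. Between /θ/ (3) and /ɾ/ (7) sonority does not fall, so the cluster violates the SSP.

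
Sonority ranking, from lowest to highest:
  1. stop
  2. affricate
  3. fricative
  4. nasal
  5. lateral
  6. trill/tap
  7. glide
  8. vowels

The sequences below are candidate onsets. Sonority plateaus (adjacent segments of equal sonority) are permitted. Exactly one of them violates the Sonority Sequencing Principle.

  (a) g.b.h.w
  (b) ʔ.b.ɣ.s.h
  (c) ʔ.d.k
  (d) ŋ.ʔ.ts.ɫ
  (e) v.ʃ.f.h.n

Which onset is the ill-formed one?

d

(a) sonority 1-1-3-7: well-formed.
(b) sonority 1-1-3-3-3: well-formed.
(c) sonority 1-1-1: well-formed.
(d) sonority 4-1-2-5: ill-formed.
(e) sonority 3-3-3-3-4: well-formed.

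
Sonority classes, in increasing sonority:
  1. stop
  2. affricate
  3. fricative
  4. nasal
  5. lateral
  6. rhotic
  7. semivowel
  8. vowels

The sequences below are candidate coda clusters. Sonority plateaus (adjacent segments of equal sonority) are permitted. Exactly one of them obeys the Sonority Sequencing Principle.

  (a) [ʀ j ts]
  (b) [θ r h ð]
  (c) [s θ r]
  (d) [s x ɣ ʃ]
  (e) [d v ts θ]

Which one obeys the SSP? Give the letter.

d

(a) sonority 6-7-2: ill-formed.
(b) sonority 3-6-3-3: ill-formed.
(c) sonority 3-3-6: ill-formed.
(d) sonority 3-3-3-3: well-formed.
(e) sonority 1-3-2-3: ill-formed.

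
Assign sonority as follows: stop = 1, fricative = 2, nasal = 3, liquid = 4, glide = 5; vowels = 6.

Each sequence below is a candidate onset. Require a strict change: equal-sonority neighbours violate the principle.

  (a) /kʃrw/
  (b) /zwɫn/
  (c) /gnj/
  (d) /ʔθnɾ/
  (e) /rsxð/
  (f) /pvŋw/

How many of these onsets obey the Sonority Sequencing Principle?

4

(a) sonority 1-2-4-5: well-formed.
(b) sonority 2-5-4-3: ill-formed.
(c) sonority 1-3-5: well-formed.
(d) sonority 1-2-3-4: well-formed.
(e) sonority 4-2-2-2: ill-formed.
(f) sonority 1-2-3-5: well-formed.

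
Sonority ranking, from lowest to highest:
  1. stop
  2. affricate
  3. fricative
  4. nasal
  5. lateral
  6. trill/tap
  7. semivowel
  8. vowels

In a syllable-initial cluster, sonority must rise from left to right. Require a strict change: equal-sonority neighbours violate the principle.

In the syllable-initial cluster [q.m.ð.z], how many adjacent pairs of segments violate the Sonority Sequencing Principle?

/q/: stop = 1.
/m/: nasal = 4.
/ð/: fricative = 3.
/z/: fricative = 3.
/q/→/m/: 1→4 (rises) — ok.
/m/→/ð/: 4→3 (does not rise) — violation.
/ð/→/z/: 3→3 (plateau) — violation.

2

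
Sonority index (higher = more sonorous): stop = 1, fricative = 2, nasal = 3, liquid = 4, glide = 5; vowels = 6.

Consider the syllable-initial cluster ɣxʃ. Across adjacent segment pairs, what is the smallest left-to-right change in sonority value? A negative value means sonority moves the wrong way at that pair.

/ɣ/: fricative = 2.
/x/: fricative = 2.
/ʃ/: fricative = 2.
/ɣ/→/x/: change +0.
/x/→/ʃ/: change +0.
Minimum = 0.

0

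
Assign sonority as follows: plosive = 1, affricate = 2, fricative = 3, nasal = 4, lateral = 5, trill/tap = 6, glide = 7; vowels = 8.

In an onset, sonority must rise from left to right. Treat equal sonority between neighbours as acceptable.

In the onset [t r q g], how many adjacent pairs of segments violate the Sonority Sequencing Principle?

1

/t/ — plosive, sonority 1.
/r/ — trill/tap, sonority 6.
/q/ — plosive, sonority 1.
/g/ — plosive, sonority 1.
/t/→/r/: 1→6 (rises) — ok.
/r/→/q/: 6→1 (does not rise) — violation.
/q/→/g/: 1→1 (plateau, allowed) — ok.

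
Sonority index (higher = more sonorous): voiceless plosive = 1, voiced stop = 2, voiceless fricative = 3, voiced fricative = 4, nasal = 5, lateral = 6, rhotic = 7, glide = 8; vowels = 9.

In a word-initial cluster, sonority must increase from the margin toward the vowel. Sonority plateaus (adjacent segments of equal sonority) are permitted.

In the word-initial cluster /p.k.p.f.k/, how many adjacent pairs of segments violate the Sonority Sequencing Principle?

/p/ is a voiceless plosive (sonority 1).
/k/ is a voiceless plosive (sonority 1).
/p/ is a voiceless plosive (sonority 1).
/f/ is a voiceless fricative (sonority 3).
/k/ is a voiceless plosive (sonority 1).
/p/→/k/: 1→1 (plateau, allowed) — ok.
/k/→/p/: 1→1 (plateau, allowed) — ok.
/p/→/f/: 1→3 (rises) — ok.
/f/→/k/: 3→1 (does not rise) — violation.

1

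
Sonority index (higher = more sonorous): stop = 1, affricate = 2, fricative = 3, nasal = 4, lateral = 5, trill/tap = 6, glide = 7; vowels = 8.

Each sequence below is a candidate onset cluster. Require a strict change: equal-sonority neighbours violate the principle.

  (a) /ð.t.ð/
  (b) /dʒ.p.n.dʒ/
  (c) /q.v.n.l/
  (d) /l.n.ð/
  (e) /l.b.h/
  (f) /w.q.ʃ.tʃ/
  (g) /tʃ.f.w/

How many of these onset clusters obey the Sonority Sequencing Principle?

2

(a) /ð.t.ð/: profile 3-1-3 — violates.
(b) /dʒ.p.n.dʒ/: profile 2-1-4-2 — violates.
(c) /q.v.n.l/: profile 1-3-4-5 — obeys.
(d) /l.n.ð/: profile 5-4-3 — violates.
(e) /l.b.h/: profile 5-1-3 — violates.
(f) /w.q.ʃ.tʃ/: profile 7-1-3-2 — violates.
(g) /tʃ.f.w/: profile 2-3-7 — obeys.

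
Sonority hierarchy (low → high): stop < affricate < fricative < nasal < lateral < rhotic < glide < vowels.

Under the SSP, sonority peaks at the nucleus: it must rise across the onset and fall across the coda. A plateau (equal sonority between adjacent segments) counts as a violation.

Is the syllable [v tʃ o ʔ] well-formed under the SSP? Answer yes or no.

no

Onset: /v/ is a fricative (sonority 3), /tʃ/ is an affricate (sonority 2); then the nucleus /o/ (sonority 8).
Onset profile 3-2-8 — does not strictly rise throughout.
Coda: /ʔ/ is a stop (sonority 1).
Coda profile 8-1 — falls from the nucleus.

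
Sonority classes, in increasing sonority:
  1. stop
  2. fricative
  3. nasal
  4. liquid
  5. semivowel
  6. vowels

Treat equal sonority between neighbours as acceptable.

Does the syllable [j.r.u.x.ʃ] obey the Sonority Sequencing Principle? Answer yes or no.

no

Onset: /j/ is a semivowel (sonority 5), /r/ is a liquid (sonority 4); then the nucleus /u/ (sonority 6).
Onset profile 5-4-6 — does not rise throughout.
Coda: /x/ is a fricative (sonority 2), /ʃ/ is a fricative (sonority 2).
Coda profile 6-2-2 — falls from the nucleus.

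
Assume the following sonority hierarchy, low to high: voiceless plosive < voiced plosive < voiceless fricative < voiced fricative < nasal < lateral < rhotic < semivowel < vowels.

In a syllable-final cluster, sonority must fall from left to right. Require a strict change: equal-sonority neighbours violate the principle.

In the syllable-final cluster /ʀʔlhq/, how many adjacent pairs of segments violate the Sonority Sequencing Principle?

1

/ʀ/ — rhotic, sonority 7.
/ʔ/ — voiceless plosive, sonority 1.
/l/ — lateral, sonority 6.
/h/ — voiceless fricative, sonority 3.
/q/ — voiceless plosive, sonority 1.
/ʀ/→/ʔ/: 7→1 (falls) — ok.
/ʔ/→/l/: 1→6 (does not fall) — violation.
/l/→/h/: 6→3 (falls) — ok.
/h/→/q/: 3→1 (falls) — ok.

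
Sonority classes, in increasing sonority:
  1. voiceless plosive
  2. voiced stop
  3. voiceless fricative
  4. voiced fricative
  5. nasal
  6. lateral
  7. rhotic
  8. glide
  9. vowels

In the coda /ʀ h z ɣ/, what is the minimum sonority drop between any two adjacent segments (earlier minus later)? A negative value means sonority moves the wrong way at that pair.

/ʀ/ — rhotic, sonority 7.
/h/ — voiceless fricative, sonority 3.
/z/ — voiced fricative, sonority 4.
/ɣ/ — voiced fricative, sonority 4.
/ʀ/→/h/: change +4.
/h/→/z/: change -1.
/z/→/ɣ/: change +0.
Minimum = -1.

-1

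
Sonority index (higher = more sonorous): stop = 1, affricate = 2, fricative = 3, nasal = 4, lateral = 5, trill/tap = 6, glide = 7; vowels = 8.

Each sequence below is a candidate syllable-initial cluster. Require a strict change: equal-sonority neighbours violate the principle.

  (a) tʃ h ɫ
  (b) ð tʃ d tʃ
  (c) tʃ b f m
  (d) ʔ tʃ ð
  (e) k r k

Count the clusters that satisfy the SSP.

(a) sonority 2-3-5: well-formed.
(b) sonority 3-2-1-2: ill-formed.
(c) sonority 2-1-3-4: ill-formed.
(d) sonority 1-2-3: well-formed.
(e) sonority 1-6-1: ill-formed.

2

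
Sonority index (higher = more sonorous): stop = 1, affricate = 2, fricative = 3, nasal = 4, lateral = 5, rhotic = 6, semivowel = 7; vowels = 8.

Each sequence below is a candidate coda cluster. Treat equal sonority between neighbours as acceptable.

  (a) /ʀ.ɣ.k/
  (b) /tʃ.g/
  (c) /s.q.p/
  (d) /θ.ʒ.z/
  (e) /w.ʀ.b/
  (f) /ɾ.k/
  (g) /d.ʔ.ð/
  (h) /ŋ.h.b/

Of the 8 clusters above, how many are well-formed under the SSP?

7

(a) /ʀ.ɣ.k/: profile 6-3-1 — obeys.
(b) /tʃ.g/: profile 2-1 — obeys.
(c) /s.q.p/: profile 3-1-1 — obeys.
(d) /θ.ʒ.z/: profile 3-3-3 — obeys.
(e) /w.ʀ.b/: profile 7-6-1 — obeys.
(f) /ɾ.k/: profile 6-1 — obeys.
(g) /d.ʔ.ð/: profile 1-1-3 — violates.
(h) /ŋ.h.b/: profile 4-3-1 — obeys.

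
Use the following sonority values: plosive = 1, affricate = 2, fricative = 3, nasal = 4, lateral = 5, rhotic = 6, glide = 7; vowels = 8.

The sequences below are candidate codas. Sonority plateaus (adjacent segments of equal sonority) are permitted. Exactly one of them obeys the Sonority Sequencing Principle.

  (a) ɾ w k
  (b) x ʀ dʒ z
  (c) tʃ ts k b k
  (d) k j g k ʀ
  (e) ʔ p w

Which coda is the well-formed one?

c

(a) ɾ w k: profile 6-7-1 — violates.
(b) x ʀ dʒ z: profile 3-6-2-3 — violates.
(c) tʃ ts k b k: profile 2-2-1-1-1 — obeys.
(d) k j g k ʀ: profile 1-7-1-1-6 — violates.
(e) ʔ p w: profile 1-1-7 — violates.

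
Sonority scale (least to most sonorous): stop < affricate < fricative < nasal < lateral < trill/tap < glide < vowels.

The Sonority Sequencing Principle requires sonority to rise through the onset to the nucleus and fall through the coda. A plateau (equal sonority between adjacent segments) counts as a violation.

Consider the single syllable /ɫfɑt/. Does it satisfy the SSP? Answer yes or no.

no

Onset: /ɫ/ is a lateral (sonority 5), /f/ is a fricative (sonority 3); then the nucleus /ɑ/ (sonority 8).
Onset profile 5-3-8 — does not strictly rise throughout.
Coda: /t/ is a stop (sonority 1).
Coda profile 8-1 — falls from the nucleus.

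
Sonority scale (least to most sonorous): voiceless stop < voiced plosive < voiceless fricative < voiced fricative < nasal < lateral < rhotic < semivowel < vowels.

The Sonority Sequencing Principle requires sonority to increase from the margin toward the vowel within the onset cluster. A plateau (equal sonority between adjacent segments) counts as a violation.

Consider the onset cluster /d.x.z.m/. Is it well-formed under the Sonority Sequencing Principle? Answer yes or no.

yes

/d/: voiced plosive = 2.
/x/: voiceless fricative = 3.
/z/: voiced fricative = 4.
/m/: nasal = 5.
The profile 2-3-4-5 strictly rises, so the onset cluster satisfies the SSP.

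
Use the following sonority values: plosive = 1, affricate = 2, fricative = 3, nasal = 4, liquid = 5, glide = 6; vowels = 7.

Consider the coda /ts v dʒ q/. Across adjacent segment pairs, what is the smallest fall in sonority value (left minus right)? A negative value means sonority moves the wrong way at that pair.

/ts/: affricate = 2.
/v/: fricative = 3.
/dʒ/: affricate = 2.
/q/: plosive = 1.
/ts/→/v/: change -1.
/v/→/dʒ/: change +1.
/dʒ/→/q/: change +1.
Minimum = -1.

-1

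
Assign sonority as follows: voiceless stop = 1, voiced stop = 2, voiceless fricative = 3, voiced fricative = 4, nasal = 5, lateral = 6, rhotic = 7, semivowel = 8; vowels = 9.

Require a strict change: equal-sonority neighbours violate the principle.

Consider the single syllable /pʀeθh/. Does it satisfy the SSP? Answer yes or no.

Onset: /p/ is a voiceless stop (sonority 1), /ʀ/ is a rhotic (sonority 7); then the nucleus /e/ (sonority 9).
Onset profile 1-7-9 — rises to the nucleus.
Coda: /θ/ is a voiceless fricative (sonority 3), /h/ is a voiceless fricative (sonority 3).
Coda profile 9-3-3 — does not strictly fall throughout.

no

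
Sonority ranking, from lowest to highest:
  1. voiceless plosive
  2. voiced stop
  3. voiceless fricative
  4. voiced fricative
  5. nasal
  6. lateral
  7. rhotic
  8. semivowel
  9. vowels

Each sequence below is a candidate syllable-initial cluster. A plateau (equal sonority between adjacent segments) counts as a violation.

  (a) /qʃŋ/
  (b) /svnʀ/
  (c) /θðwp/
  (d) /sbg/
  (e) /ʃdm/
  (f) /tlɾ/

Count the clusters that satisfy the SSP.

(a) sonority 1-3-5: well-formed.
(b) sonority 3-4-5-7: well-formed.
(c) sonority 3-4-8-1: ill-formed.
(d) sonority 3-2-2: ill-formed.
(e) sonority 3-2-5: ill-formed.
(f) sonority 1-6-7: well-formed.

3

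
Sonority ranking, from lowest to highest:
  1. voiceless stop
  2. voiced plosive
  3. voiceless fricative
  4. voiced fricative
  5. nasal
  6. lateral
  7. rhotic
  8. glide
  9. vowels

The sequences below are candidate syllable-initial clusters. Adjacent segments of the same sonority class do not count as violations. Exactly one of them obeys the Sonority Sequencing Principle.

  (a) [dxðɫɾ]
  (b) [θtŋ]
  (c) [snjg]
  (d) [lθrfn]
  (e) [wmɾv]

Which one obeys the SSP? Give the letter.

a

(a) [dxðɫɾ]: profile 2-3-4-6-7 — obeys.
(b) [θtŋ]: profile 3-1-5 — violates.
(c) [snjg]: profile 3-5-8-2 — violates.
(d) [lθrfn]: profile 6-3-7-3-5 — violates.
(e) [wmɾv]: profile 8-5-7-4 — violates.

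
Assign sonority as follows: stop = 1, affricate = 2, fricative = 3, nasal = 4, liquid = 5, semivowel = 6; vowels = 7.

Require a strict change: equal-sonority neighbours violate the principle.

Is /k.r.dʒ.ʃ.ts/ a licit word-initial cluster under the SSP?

no

/k/: stop = 1.
/r/: liquid = 5.
/dʒ/: affricate = 2.
/ʃ/: fricative = 3.
/ts/: affricate = 2.
The profile is 1-5-2-3-2. Between /r/ (5) and /dʒ/ (2) sonority does not rise, so the cluster violates the SSP.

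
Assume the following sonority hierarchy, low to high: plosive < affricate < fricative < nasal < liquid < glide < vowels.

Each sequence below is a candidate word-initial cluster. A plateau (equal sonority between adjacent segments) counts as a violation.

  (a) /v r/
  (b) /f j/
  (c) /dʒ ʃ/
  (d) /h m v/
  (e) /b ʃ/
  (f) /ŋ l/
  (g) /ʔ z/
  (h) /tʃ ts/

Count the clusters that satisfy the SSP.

6

(a) 3-5 → obeys
(b) 3-6 → obeys
(c) 2-3 → obeys
(d) 3-4-3 → violates
(e) 1-3 → obeys
(f) 4-5 → obeys
(g) 1-3 → obeys
(h) 2-2 → violates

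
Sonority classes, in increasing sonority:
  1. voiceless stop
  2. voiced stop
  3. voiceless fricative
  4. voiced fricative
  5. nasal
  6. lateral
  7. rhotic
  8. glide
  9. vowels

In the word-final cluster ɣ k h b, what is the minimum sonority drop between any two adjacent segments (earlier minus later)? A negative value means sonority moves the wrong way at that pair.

-2

/ɣ/ — voiced fricative, sonority 4.
/k/ — voiceless stop, sonority 1.
/h/ — voiceless fricative, sonority 3.
/b/ — voiced stop, sonority 2.
/ɣ/→/k/: change +3.
/k/→/h/: change -2.
/h/→/b/: change +1.
Minimum = -2.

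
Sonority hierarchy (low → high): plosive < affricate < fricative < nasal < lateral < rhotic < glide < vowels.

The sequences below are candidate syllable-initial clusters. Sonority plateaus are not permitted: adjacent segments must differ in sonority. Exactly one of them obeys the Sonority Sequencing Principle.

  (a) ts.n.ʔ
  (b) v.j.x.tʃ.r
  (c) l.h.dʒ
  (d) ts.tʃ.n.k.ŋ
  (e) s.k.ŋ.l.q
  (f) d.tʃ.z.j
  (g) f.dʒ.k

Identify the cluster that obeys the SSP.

(a) 2-4-1 → violates
(b) 3-7-3-2-6 → violates
(c) 5-3-2 → violates
(d) 2-2-4-1-4 → violates
(e) 3-1-4-5-1 → violates
(f) 1-2-3-7 → obeys
(g) 3-2-1 → violates

f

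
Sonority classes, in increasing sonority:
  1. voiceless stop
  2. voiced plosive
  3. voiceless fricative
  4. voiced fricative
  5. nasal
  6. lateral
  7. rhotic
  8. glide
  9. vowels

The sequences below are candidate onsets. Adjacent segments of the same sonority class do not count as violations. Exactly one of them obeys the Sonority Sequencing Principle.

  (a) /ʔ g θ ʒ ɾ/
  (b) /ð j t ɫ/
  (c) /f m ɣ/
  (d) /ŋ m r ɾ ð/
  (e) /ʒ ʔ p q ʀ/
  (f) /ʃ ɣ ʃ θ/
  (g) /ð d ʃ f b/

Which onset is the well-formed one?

(a) /ʔ g θ ʒ ɾ/: profile 1-2-3-4-7 — obeys.
(b) /ð j t ɫ/: profile 4-8-1-6 — violates.
(c) /f m ɣ/: profile 3-5-4 — violates.
(d) /ŋ m r ɾ ð/: profile 5-5-7-7-4 — violates.
(e) /ʒ ʔ p q ʀ/: profile 4-1-1-1-7 — violates.
(f) /ʃ ɣ ʃ θ/: profile 3-4-3-3 — violates.
(g) /ð d ʃ f b/: profile 4-2-3-3-2 — violates.

a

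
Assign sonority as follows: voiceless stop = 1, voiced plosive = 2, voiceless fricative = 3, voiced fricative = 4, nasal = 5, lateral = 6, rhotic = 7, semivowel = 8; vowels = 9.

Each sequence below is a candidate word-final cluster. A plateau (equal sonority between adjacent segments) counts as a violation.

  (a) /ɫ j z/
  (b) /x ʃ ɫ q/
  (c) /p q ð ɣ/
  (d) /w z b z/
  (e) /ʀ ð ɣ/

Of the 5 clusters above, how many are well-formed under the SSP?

(a) /ɫ j z/: profile 6-8-4 — violates.
(b) /x ʃ ɫ q/: profile 3-3-6-1 — violates.
(c) /p q ð ɣ/: profile 1-1-4-4 — violates.
(d) /w z b z/: profile 8-4-2-4 — violates.
(e) /ʀ ð ɣ/: profile 7-4-4 — violates.

0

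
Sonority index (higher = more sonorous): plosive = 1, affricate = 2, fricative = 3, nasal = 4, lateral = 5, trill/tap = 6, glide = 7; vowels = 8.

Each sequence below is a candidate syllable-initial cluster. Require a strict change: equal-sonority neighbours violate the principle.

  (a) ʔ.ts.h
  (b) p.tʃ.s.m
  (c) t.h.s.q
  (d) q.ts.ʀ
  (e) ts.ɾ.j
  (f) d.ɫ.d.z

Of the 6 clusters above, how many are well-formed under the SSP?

4

(a) ʔ.ts.h: profile 1-2-3 — obeys.
(b) p.tʃ.s.m: profile 1-2-3-4 — obeys.
(c) t.h.s.q: profile 1-3-3-1 — violates.
(d) q.ts.ʀ: profile 1-2-6 — obeys.
(e) ts.ɾ.j: profile 2-6-7 — obeys.
(f) d.ɫ.d.z: profile 1-5-1-3 — violates.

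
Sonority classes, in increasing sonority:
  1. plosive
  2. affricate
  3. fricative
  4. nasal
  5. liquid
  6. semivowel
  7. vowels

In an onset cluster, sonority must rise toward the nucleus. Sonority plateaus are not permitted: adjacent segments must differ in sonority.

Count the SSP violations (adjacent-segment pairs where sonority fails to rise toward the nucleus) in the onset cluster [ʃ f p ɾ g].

/ʃ/: fricative = 3.
/f/: fricative = 3.
/p/: plosive = 1.
/ɾ/: liquid = 5.
/g/: plosive = 1.
/ʃ/→/f/: 3→3 (plateau) — violation.
/f/→/p/: 3→1 (does not rise) — violation.
/p/→/ɾ/: 1→5 (rises) — ok.
/ɾ/→/g/: 5→1 (does not rise) — violation.

3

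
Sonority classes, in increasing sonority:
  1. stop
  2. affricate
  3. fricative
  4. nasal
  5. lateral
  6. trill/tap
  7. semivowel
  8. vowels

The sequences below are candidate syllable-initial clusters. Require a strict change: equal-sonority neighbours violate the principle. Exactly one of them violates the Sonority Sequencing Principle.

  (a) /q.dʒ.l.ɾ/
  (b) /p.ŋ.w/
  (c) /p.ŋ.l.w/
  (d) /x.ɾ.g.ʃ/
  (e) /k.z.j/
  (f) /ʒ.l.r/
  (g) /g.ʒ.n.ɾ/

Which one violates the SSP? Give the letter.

(a) sonority 1-2-5-6: well-formed.
(b) sonority 1-4-7: well-formed.
(c) sonority 1-4-5-7: well-formed.
(d) sonority 3-6-1-3: ill-formed.
(e) sonority 1-3-7: well-formed.
(f) sonority 3-5-6: well-formed.
(g) sonority 1-3-4-6: well-formed.

d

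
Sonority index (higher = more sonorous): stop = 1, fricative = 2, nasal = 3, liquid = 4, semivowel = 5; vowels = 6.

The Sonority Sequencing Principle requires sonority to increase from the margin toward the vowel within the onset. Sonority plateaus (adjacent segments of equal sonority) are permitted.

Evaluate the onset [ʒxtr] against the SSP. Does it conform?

/ʒ/ — fricative, sonority 2.
/x/ — fricative, sonority 2.
/t/ — stop, sonority 1.
/r/ — liquid, sonority 4.
The profile is 2-2-1-4. Between /x/ (2) and /t/ (1) sonority does not rise, so the cluster violates the SSP.

no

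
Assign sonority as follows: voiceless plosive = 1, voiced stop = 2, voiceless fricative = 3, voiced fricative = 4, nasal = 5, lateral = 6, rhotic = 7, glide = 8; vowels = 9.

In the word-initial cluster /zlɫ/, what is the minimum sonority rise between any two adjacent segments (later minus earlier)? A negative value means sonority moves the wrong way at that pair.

/z/ is a voiced fricative (sonority 4).
/l/ is a lateral (sonority 6).
/ɫ/ is a lateral (sonority 6).
/z/→/l/: change +2.
/l/→/ɫ/: change +0.
Minimum = 0.

0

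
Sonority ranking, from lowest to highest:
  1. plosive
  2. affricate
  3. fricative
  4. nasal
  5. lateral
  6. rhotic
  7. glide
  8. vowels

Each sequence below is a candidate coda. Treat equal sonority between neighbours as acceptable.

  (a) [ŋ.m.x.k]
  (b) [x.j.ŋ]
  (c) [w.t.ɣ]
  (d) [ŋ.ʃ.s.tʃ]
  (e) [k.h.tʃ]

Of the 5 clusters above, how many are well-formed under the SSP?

2

(a) [ŋ.m.x.k]: profile 4-4-3-1 — obeys.
(b) [x.j.ŋ]: profile 3-7-4 — violates.
(c) [w.t.ɣ]: profile 7-1-3 — violates.
(d) [ŋ.ʃ.s.tʃ]: profile 4-3-3-2 — obeys.
(e) [k.h.tʃ]: profile 1-3-2 — violates.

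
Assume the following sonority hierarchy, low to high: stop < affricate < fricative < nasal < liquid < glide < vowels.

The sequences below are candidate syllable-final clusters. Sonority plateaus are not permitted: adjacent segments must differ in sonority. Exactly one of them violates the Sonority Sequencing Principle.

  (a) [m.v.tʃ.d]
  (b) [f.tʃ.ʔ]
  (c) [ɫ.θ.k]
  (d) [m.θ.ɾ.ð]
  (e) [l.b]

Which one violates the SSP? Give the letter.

d

(a) [m.v.tʃ.d]: profile 4-3-2-1 — obeys.
(b) [f.tʃ.ʔ]: profile 3-2-1 — obeys.
(c) [ɫ.θ.k]: profile 5-3-1 — obeys.
(d) [m.θ.ɾ.ð]: profile 4-3-5-3 — violates.
(e) [l.b]: profile 5-1 — obeys.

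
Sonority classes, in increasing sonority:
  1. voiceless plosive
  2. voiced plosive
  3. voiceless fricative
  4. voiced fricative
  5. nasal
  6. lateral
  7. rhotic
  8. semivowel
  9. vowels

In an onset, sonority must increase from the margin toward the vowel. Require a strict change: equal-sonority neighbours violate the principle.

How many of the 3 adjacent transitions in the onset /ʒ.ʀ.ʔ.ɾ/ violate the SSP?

/ʒ/: voiced fricative = 4.
/ʀ/: rhotic = 7.
/ʔ/: voiceless plosive = 1.
/ɾ/: rhotic = 7.
/ʒ/→/ʀ/: 4→7 (rises) — ok.
/ʀ/→/ʔ/: 7→1 (does not rise) — violation.
/ʔ/→/ɾ/: 1→7 (rises) — ok.

1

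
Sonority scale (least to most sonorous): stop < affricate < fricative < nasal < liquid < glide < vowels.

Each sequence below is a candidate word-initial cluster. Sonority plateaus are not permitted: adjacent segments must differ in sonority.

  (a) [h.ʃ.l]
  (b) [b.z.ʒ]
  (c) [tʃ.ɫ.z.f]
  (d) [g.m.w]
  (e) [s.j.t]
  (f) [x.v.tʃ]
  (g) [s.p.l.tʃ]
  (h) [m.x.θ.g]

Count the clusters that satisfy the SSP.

1

(a) sonority 3-3-5: ill-formed.
(b) sonority 1-3-3: ill-formed.
(c) sonority 2-5-3-3: ill-formed.
(d) sonority 1-4-6: well-formed.
(e) sonority 3-6-1: ill-formed.
(f) sonority 3-3-2: ill-formed.
(g) sonority 3-1-5-2: ill-formed.
(h) sonority 4-3-3-1: ill-formed.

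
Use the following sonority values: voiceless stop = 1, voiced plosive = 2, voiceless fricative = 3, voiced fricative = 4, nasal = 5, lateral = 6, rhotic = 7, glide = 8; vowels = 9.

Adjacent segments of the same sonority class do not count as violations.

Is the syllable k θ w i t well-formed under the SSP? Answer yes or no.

yes

Onset: /k/ is a voiceless stop (sonority 1), /θ/ is a voiceless fricative (sonority 3), /w/ is a glide (sonority 8); then the nucleus /i/ (sonority 9).
Onset profile 1-3-8-9 — rises to the nucleus.
Coda: /t/ is a voiceless stop (sonority 1).
Coda profile 9-1 — falls from the nucleus.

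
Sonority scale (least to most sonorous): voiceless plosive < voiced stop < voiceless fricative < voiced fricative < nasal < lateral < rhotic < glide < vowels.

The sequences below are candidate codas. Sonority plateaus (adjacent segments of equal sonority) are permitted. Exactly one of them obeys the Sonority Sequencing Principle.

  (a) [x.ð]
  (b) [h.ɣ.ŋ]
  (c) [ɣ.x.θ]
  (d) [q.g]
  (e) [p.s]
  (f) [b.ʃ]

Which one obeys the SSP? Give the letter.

c

(a) sonority 3-4: ill-formed.
(b) sonority 3-4-5: ill-formed.
(c) sonority 4-3-3: well-formed.
(d) sonority 1-2: ill-formed.
(e) sonority 1-3: ill-formed.
(f) sonority 2-3: ill-formed.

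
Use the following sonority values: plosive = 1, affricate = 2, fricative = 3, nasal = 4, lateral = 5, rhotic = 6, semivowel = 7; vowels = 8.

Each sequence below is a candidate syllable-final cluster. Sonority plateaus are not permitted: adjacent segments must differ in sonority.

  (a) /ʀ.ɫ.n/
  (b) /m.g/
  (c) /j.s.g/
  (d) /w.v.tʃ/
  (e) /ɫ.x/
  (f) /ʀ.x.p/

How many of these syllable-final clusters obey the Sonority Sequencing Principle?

(a) /ʀ.ɫ.n/: profile 6-5-4 — obeys.
(b) /m.g/: profile 4-1 — obeys.
(c) /j.s.g/: profile 7-3-1 — obeys.
(d) /w.v.tʃ/: profile 7-3-2 — obeys.
(e) /ɫ.x/: profile 5-3 — obeys.
(f) /ʀ.x.p/: profile 6-3-1 — obeys.

6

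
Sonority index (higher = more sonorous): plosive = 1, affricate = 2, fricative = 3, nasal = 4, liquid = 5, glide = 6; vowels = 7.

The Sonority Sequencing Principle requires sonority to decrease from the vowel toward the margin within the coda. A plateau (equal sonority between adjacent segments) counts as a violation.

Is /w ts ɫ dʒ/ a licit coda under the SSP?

/w/ — glide, sonority 6.
/ts/ — affricate, sonority 2.
/ɫ/ — liquid, sonority 5.
/dʒ/ — affricate, sonority 2.
The profile is 6-2-5-2. Between /ts/ (2) and /ɫ/ (5) sonority does not fall, so the cluster violates the SSP.

no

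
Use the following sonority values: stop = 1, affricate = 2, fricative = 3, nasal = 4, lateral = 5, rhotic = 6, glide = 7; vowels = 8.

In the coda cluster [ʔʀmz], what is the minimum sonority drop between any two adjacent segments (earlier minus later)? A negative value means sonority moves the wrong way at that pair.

/ʔ/: stop = 1.
/ʀ/: rhotic = 6.
/m/: nasal = 4.
/z/: fricative = 3.
/ʔ/→/ʀ/: change -5.
/ʀ/→/m/: change +2.
/m/→/z/: change +1.
Minimum = -5.

-5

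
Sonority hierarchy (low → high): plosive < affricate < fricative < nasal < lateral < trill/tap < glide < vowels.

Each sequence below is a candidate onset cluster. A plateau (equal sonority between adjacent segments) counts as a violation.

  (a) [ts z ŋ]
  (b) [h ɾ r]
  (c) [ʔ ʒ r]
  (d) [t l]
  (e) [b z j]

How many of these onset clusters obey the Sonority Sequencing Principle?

4

(a) [ts z ŋ]: profile 2-3-4 — obeys.
(b) [h ɾ r]: profile 3-6-6 — violates.
(c) [ʔ ʒ r]: profile 1-3-6 — obeys.
(d) [t l]: profile 1-5 — obeys.
(e) [b z j]: profile 1-3-7 — obeys.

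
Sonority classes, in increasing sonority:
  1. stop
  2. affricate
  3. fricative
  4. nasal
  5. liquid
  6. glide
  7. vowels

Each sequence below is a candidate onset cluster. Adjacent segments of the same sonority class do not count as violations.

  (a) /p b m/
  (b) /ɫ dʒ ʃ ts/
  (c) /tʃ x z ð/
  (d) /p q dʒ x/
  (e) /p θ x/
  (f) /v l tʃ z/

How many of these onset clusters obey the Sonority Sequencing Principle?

4

(a) sonority 1-1-4: well-formed.
(b) sonority 5-2-3-2: ill-formed.
(c) sonority 2-3-3-3: well-formed.
(d) sonority 1-1-2-3: well-formed.
(e) sonority 1-3-3: well-formed.
(f) sonority 3-5-2-3: ill-formed.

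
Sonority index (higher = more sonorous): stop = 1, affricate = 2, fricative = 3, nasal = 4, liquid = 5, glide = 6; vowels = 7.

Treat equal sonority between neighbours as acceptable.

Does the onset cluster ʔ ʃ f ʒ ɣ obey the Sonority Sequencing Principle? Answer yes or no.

/ʔ/ — stop, sonority 1.
/ʃ/ — fricative, sonority 3.
/f/ — fricative, sonority 3.
/ʒ/ — fricative, sonority 3.
/ɣ/ — fricative, sonority 3.
The profile 1-3-3-3-3 is non-decreasing (plateaus allowed), so the onset cluster satisfies the SSP.

yes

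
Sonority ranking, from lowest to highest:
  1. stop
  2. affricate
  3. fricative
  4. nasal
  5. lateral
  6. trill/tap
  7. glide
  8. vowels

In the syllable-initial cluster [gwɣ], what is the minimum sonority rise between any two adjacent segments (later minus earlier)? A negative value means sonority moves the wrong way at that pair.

/g/: stop = 1.
/w/: glide = 7.
/ɣ/: fricative = 3.
/g/→/w/: change +6.
/w/→/ɣ/: change -4.
Minimum = -4.

-4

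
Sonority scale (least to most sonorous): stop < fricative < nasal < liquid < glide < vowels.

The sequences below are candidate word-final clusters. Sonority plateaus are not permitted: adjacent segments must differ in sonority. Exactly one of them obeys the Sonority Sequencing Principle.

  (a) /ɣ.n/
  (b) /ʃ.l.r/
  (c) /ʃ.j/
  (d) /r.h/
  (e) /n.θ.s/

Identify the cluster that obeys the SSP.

(a) sonority 2-3: ill-formed.
(b) sonority 2-4-4: ill-formed.
(c) sonority 2-5: ill-formed.
(d) sonority 4-2: well-formed.
(e) sonority 3-2-2: ill-formed.

d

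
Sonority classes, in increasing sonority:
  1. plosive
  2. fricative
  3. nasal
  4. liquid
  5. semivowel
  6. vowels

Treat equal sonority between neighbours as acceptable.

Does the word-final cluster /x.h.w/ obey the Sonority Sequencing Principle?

no

/x/ — fricative, sonority 2.
/h/ — fricative, sonority 2.
/w/ — semivowel, sonority 5.
The profile is 2-2-5. Between /h/ (2) and /w/ (5) sonority does not fall, so the cluster violates the SSP.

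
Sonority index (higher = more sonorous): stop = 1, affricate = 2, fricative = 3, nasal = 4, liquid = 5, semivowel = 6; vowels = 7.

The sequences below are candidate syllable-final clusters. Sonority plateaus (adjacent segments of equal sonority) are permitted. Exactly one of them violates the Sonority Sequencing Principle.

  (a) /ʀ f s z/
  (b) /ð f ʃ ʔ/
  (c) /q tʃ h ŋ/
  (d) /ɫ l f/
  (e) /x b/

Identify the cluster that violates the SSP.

c

(a) /ʀ f s z/: profile 5-3-3-3 — obeys.
(b) /ð f ʃ ʔ/: profile 3-3-3-1 — obeys.
(c) /q tʃ h ŋ/: profile 1-2-3-4 — violates.
(d) /ɫ l f/: profile 5-5-3 — obeys.
(e) /x b/: profile 3-1 — obeys.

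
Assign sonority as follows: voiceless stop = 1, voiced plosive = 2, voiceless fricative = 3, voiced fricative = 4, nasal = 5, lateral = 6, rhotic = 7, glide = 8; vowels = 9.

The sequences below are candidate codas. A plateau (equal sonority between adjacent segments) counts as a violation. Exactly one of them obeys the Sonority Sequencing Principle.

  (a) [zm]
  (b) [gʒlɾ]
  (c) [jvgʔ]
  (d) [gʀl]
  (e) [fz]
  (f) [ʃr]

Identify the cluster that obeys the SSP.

c

(a) sonority 4-5: ill-formed.
(b) sonority 2-4-6-7: ill-formed.
(c) sonority 8-4-2-1: well-formed.
(d) sonority 2-7-6: ill-formed.
(e) sonority 3-4: ill-formed.
(f) sonority 3-7: ill-formed.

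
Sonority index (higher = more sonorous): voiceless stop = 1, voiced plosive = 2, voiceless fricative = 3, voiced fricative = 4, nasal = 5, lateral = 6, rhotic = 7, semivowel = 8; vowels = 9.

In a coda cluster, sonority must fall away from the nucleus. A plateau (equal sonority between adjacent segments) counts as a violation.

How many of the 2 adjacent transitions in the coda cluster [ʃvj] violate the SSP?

/ʃ/: voiceless fricative = 3.
/v/: voiced fricative = 4.
/j/: semivowel = 8.
/ʃ/→/v/: 3→4 (does not fall) — violation.
/v/→/j/: 4→8 (does not fall) — violation.

2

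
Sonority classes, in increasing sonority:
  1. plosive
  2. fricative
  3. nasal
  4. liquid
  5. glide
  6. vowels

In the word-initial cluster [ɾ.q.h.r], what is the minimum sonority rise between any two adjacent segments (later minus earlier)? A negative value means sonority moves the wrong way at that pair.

/ɾ/: liquid = 4.
/q/: plosive = 1.
/h/: fricative = 2.
/r/: liquid = 4.
/ɾ/→/q/: change -3.
/q/→/h/: change +1.
/h/→/r/: change +2.
Minimum = -3.

-3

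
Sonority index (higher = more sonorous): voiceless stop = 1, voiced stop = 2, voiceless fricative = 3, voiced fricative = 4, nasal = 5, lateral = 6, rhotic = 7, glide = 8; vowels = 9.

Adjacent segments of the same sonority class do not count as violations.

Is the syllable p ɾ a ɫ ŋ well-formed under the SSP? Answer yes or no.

Onset: /p/ is a voiceless stop (sonority 1), /ɾ/ is a rhotic (sonority 7); then the nucleus /a/ (sonority 9).
Onset profile 1-7-9 — rises to the nucleus.
Coda: /ɫ/ is a lateral (sonority 6), /ŋ/ is a nasal (sonority 5).
Coda profile 9-6-5 — falls from the nucleus.

yes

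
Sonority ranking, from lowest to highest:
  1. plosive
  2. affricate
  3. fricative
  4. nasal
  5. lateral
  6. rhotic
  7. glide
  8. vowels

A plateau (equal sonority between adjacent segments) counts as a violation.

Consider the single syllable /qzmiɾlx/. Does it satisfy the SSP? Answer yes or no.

Onset: /q/ is a plosive (sonority 1), /z/ is a fricative (sonority 3), /m/ is a nasal (sonority 4); then the nucleus /i/ (sonority 8).
Onset profile 1-3-4-8 — rises to the nucleus.
Coda: /ɾ/ is a rhotic (sonority 6), /l/ is a lateral (sonority 5), /x/ is a fricative (sonority 3).
Coda profile 8-6-5-3 — falls from the nucleus.

yes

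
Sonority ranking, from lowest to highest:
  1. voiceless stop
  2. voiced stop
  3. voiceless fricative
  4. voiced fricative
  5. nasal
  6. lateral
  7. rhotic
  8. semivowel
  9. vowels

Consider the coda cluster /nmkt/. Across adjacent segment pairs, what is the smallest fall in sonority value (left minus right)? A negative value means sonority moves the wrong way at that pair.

/n/: nasal = 5.
/m/: nasal = 5.
/k/: voiceless stop = 1.
/t/: voiceless stop = 1.
/n/→/m/: change +0.
/m/→/k/: change +4.
/k/→/t/: change +0.
Minimum = 0.

0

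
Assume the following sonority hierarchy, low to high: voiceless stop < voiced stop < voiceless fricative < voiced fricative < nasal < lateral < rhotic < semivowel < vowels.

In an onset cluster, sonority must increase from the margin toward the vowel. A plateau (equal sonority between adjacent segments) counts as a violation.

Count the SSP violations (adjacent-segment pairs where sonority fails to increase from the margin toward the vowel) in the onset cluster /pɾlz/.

2

/p/ — voiceless stop, sonority 1.
/ɾ/ — rhotic, sonority 7.
/l/ — lateral, sonority 6.
/z/ — voiced fricative, sonority 4.
/p/→/ɾ/: 1→7 (rises) — ok.
/ɾ/→/l/: 7→6 (does not rise) — violation.
/l/→/z/: 6→4 (does not rise) — violation.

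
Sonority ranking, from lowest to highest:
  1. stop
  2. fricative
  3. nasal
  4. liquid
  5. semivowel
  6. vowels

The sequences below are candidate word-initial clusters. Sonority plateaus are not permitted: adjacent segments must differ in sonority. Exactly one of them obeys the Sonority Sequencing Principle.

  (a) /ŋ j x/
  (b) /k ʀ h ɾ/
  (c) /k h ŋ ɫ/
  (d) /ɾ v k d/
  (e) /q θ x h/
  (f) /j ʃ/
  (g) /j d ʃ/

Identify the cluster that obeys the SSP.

(a) sonority 3-5-2: ill-formed.
(b) sonority 1-4-2-4: ill-formed.
(c) sonority 1-2-3-4: well-formed.
(d) sonority 4-2-1-1: ill-formed.
(e) sonority 1-2-2-2: ill-formed.
(f) sonority 5-2: ill-formed.
(g) sonority 5-1-2: ill-formed.

c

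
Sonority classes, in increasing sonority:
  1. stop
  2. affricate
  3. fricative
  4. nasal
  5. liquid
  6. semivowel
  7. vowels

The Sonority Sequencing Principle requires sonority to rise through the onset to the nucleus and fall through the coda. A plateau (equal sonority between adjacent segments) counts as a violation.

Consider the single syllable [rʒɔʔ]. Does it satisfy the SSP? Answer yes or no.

Onset: /r/ is a liquid (sonority 5), /ʒ/ is a fricative (sonority 3); then the nucleus /ɔ/ (sonority 7).
Onset profile 5-3-7 — does not strictly rise throughout.
Coda: /ʔ/ is a stop (sonority 1).
Coda profile 7-1 — falls from the nucleus.

no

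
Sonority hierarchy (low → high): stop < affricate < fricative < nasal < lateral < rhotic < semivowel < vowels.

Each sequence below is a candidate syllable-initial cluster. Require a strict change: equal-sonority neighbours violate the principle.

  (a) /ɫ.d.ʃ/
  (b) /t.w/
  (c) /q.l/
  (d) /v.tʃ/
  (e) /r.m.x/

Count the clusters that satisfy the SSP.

2

(a) /ɫ.d.ʃ/: profile 5-1-3 — violates.
(b) /t.w/: profile 1-7 — obeys.
(c) /q.l/: profile 1-5 — obeys.
(d) /v.tʃ/: profile 3-2 — violates.
(e) /r.m.x/: profile 6-4-3 — violates.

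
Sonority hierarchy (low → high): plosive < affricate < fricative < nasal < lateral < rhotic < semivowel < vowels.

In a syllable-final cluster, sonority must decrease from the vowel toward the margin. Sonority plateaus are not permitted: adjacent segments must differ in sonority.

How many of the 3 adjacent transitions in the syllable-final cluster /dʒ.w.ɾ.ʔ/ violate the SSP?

1

/dʒ/ is an affricate (sonority 2).
/w/ is a semivowel (sonority 7).
/ɾ/ is a rhotic (sonority 6).
/ʔ/ is a plosive (sonority 1).
/dʒ/→/w/: 2→7 (does not fall) — violation.
/w/→/ɾ/: 7→6 (falls) — ok.
/ɾ/→/ʔ/: 6→1 (falls) — ok.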